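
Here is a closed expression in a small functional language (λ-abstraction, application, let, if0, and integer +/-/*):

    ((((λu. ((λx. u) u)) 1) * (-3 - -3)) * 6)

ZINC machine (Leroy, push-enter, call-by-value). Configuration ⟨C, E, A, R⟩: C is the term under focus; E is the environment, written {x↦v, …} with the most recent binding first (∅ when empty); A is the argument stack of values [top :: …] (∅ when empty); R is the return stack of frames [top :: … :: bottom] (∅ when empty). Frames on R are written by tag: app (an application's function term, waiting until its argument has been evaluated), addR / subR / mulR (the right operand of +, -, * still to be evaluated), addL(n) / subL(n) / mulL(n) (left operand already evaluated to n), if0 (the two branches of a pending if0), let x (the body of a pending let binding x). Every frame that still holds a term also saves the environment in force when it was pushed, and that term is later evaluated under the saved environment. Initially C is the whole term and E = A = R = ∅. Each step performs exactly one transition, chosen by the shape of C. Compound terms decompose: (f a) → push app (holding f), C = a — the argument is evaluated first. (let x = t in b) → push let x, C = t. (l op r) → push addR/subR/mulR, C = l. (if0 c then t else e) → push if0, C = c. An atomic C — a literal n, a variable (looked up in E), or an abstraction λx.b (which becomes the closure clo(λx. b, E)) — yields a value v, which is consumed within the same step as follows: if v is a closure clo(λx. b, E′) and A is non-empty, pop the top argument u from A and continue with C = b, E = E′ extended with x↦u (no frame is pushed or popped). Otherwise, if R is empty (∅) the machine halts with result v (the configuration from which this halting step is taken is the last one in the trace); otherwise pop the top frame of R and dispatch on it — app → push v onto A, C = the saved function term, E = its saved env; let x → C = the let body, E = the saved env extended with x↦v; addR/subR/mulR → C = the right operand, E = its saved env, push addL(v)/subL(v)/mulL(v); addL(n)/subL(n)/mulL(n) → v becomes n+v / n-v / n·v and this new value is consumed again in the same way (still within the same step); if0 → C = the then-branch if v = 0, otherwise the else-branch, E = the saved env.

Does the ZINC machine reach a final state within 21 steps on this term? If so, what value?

Answer: 0

Machine steps:
step 0: ⟨C=((((λu. ((λx. u) u)) 1) * (-3 - -3)) * 6); E=∅; A=∅; R=∅⟩
step 1: ⟨C=(((λu. ((λx. u) u)) 1) * (-3 - -3)); E=∅; A=∅; R=[mulR]⟩
step 2: ⟨C=((λu. ((λx. u) u)) 1); E=∅; A=∅; R=[mulR :: mulR]⟩
step 3: ⟨C=1; E=∅; A=∅; R=[app :: mulR :: mulR]⟩
step 4: ⟨C=(λu. ((λx. u) u)); E=∅; A=[1]; R=[mulR :: mulR]⟩
step 5: ⟨C=((λx. u) u); E={u↦1}; A=∅; R=[mulR :: mulR]⟩
step 6: ⟨C=u; E={u↦1}; A=∅; R=[app :: mulR :: mulR]⟩
step 7: ⟨C=(λx. u); E={u↦1}; A=[1]; R=[mulR :: mulR]⟩
step 8: ⟨C=u; E={x↦1, u↦1}; A=∅; R=[mulR :: mulR]⟩
step 9: ⟨C=(-3 - -3); E=∅; A=∅; R=[mulL(1) :: mulR]⟩
step 10: ⟨C=-3; E=∅; A=∅; R=[subR :: mulL(1) :: mulR]⟩
step 11: ⟨C=-3; E=∅; A=∅; R=[subL(-3) :: mulL(1) :: mulR]⟩
step 12: ⟨C=6; E=∅; A=∅; R=[mulL(0)]⟩
→ final value 0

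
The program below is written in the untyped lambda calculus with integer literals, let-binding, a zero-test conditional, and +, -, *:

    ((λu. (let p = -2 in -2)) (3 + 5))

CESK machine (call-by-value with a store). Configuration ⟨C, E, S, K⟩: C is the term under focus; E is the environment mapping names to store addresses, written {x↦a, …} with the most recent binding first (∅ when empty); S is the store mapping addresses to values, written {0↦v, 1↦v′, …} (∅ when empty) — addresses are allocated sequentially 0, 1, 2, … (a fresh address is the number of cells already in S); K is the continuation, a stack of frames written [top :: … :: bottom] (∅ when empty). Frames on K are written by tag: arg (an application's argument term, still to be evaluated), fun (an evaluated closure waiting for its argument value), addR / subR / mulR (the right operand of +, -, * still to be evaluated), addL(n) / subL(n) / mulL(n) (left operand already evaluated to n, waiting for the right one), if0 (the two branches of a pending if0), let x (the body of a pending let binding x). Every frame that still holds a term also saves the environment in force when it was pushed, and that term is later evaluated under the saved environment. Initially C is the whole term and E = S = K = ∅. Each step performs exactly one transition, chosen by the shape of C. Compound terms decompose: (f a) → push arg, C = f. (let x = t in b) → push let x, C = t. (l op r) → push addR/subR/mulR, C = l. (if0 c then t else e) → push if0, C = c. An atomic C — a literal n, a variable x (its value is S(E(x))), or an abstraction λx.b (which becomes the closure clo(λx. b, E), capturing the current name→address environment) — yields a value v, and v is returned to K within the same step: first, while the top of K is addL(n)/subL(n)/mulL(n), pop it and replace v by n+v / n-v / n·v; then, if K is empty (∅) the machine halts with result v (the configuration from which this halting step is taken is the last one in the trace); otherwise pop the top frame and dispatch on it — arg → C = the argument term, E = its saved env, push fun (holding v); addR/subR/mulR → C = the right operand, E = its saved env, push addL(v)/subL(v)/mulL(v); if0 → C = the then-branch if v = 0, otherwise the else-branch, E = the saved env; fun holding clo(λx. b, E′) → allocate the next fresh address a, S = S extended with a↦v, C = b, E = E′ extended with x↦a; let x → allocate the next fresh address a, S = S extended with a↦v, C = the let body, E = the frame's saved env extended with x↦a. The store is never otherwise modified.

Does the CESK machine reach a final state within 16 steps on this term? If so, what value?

0. ⟨C=((λu. (let p = -2 in -2)) (3 + 5)); E=∅; S=∅; K=∅⟩
1. ⟨C=(λu. (let p = -2 in -2)); E=∅; S=∅; K=[arg]⟩
2. ⟨C=(3 + 5); E=∅; S=∅; K=[fun]⟩
3. ⟨C=3; E=∅; S=∅; K=[addR :: fun]⟩
4. ⟨C=5; E=∅; S=∅; K=[addL(3) :: fun]⟩
5. ⟨C=(let p = -2 in -2); E={u↦0}; S={0↦8}; K=∅⟩
6. ⟨C=-2; E={u↦0}; S={0↦8}; K=[let p]⟩
7. ⟨C=-2; E={p↦1, u↦0}; S={0↦8, 1↦-2}; K=∅⟩
→ final value -2

Answer: -2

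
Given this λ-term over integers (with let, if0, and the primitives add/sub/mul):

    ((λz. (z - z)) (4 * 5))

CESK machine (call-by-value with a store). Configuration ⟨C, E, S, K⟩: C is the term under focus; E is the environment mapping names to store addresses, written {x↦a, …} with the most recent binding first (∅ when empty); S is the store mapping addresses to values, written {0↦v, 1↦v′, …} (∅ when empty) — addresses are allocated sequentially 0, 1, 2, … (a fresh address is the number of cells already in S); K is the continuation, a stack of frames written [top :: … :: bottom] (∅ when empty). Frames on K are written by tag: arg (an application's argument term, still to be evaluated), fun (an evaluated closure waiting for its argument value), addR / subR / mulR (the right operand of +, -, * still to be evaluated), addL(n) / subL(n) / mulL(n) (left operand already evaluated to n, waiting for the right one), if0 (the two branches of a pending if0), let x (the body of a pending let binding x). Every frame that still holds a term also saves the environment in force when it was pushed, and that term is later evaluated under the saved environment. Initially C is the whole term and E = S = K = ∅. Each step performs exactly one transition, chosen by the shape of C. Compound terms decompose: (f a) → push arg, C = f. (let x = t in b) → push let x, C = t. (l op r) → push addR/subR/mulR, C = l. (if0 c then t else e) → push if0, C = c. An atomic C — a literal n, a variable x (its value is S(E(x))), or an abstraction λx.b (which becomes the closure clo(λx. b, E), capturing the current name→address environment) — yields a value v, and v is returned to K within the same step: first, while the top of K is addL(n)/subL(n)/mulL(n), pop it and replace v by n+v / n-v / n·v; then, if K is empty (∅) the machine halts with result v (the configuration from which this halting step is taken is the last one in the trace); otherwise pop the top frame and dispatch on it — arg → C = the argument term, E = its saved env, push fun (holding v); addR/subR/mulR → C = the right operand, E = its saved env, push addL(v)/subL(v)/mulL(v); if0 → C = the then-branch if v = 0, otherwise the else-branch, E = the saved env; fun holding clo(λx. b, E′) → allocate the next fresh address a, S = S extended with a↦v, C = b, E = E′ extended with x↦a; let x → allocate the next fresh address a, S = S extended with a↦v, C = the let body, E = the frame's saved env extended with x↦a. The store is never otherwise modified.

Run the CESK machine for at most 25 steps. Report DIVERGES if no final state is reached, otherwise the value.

[0] [C=((λz. (z - z)) (4 * 5)) | E=∅ | S=∅ | K=∅]
[1] [C=(λz. (z - z)) | E=∅ | S=∅ | K=[arg]]
[2] [C=(4 * 5) | E=∅ | S=∅ | K=[fun]]
[3] [C=4 | E=∅ | S=∅ | K=[mulR :: fun]]
[4] [C=5 | E=∅ | S=∅ | K=[mulL(4) :: fun]]
[5] [C=(z - z) | E={z↦0} | S={0↦20} | K=∅]
[6] [C=z | E={z↦0} | S={0↦20} | K=[subR]]
[7] [C=z | E={z↦0} | S={0↦20} | K=[subL(20)]]
→ final value 0

Answer: 0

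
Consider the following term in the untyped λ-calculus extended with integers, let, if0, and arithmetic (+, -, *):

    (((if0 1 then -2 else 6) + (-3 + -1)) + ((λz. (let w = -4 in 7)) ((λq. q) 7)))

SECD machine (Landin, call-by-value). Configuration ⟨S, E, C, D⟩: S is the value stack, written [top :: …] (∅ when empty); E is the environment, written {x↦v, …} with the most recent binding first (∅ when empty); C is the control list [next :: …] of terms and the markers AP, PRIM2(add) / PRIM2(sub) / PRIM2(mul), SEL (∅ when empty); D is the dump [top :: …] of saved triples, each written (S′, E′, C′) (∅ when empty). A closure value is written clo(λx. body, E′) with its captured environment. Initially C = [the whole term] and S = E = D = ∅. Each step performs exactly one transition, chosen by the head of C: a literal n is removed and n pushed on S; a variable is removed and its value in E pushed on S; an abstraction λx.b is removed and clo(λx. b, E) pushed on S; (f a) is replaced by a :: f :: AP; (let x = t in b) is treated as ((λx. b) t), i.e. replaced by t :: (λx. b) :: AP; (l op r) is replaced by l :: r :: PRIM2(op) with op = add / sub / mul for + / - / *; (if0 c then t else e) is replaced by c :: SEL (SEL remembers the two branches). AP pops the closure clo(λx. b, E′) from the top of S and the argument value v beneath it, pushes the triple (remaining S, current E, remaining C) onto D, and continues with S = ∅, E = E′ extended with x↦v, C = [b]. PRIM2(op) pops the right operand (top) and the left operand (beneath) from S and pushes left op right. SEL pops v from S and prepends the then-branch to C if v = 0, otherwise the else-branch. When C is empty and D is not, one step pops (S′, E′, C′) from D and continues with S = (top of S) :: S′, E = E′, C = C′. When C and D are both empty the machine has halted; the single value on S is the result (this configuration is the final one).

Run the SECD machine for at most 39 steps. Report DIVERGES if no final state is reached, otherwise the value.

Answer: 9

Derivation:
step 0: ⟨S=∅; E=∅; C=[(((if0 1 then -2 else 6) + (-3 + -1)) + ((λz. (let w = -4 in 7)) ((λq. q) 7)))]; D=∅⟩
step 1: ⟨S=∅; E=∅; C=[((if0 1 then -2 else 6) + (-3 + -1)) :: ((λz. (let w = -4 in 7)) ((λq. q) 7)) :: PRIM2(add)]; D=∅⟩
step 2: ⟨S=∅; E=∅; C=[(if0 1 then -2 else 6) :: (-3 + -1) :: PRIM2(add) :: ((λz. (let w = -4 in 7)) ((λq. q) 7)) :: PRIM2(add)]; D=∅⟩
step 3: ⟨S=∅; E=∅; C=[1 :: SEL :: (-3 + -1) :: PRIM2(add) :: ((λz. (let w = -4 in 7)) ((λq. q) 7)) :: PRIM2(add)]; D=∅⟩
step 4: ⟨S=[1]; E=∅; C=[SEL :: (-3 + -1) :: PRIM2(add) :: ((λz. (let w = -4 in 7)) ((λq. q) 7)) :: PRIM2(add)]; D=∅⟩
step 5: ⟨S=∅; E=∅; C=[6 :: (-3 + -1) :: PRIM2(add) :: ((λz. (let w = -4 in 7)) ((λq. q) 7)) :: PRIM2(add)]; D=∅⟩
step 6: ⟨S=[6]; E=∅; C=[(-3 + -1) :: PRIM2(add) :: ((λz. (let w = -4 in 7)) ((λq. q) 7)) :: PRIM2(add)]; D=∅⟩
step 7: ⟨S=[6]; E=∅; C=[-3 :: -1 :: PRIM2(add) :: PRIM2(add) :: ((λz. (let w = -4 in 7)) ((λq. q) 7)) :: PRIM2(add)]; D=∅⟩
step 8: ⟨S=[-3 :: 6]; E=∅; C=[-1 :: PRIM2(add) :: PRIM2(add) :: ((λz. (let w = -4 in 7)) ((λq. q) 7)) :: PRIM2(add)]; D=∅⟩
step 9: ⟨S=[-1 :: -3 :: 6]; E=∅; C=[PRIM2(add) :: PRIM2(add) :: ((λz. (let w = -4 in 7)) ((λq. q) 7)) :: PRIM2(add)]; D=∅⟩
step 10: ⟨S=[-4 :: 6]; E=∅; C=[PRIM2(add) :: ((λz. (let w = -4 in 7)) ((λq. q) 7)) :: PRIM2(add)]; D=∅⟩
step 11: ⟨S=[2]; E=∅; C=[((λz. (let w = -4 in 7)) ((λq. q) 7)) :: PRIM2(add)]; D=∅⟩
step 12: ⟨S=[2]; E=∅; C=[((λq. q) 7) :: (λz. (let w = -4 in 7)) :: AP :: PRIM2(add)]; D=∅⟩
step 13: ⟨S=[2]; E=∅; C=[7 :: (λq. q) :: AP :: (λz. (let w = -4 in 7)) :: AP :: PRIM2(add)]; D=∅⟩
step 14: ⟨S=[7 :: 2]; E=∅; C=[(λq. q) :: AP :: (λz. (let w = -4 in 7)) :: AP :: PRIM2(add)]; D=∅⟩
step 15: ⟨S=[clo(λq. q, ∅) :: 7 :: 2]; E=∅; C=[AP :: (λz. (let w = -4 in 7)) :: AP :: PRIM2(add)]; D=∅⟩
step 16: ⟨S=∅; E={q↦7}; C=[q]; D=[([2], ∅, [(λz. (let w = -4 in 7)) :: AP :: PRIM2(add)])]⟩
step 17: ⟨S=[7]; E={q↦7}; C=∅; D=[([2], ∅, [(λz. (let w = -4 in 7)) :: AP :: PRIM2(add)])]⟩
step 18: ⟨S=[7 :: 2]; E=∅; C=[(λz. (let w = -4 in 7)) :: AP :: PRIM2(add)]; D=∅⟩
step 19: ⟨S=[clo(λz. (let w = -4 in 7), ∅) :: 7 :: 2]; E=∅; C=[AP :: PRIM2(add)]; D=∅⟩
step 20: ⟨S=∅; E={z↦7}; C=[(let w = -4 in 7)]; D=[([2], ∅, [PRIM2(add)])]⟩
step 21: ⟨S=∅; E={z↦7}; C=[-4 :: (λw. 7) :: AP]; D=[([2], ∅, [PRIM2(add)])]⟩
step 22: ⟨S=[-4]; E={z↦7}; C=[(λw. 7) :: AP]; D=[([2], ∅, [PRIM2(add)])]⟩
step 23: ⟨S=[clo(λw. 7, {z↦7}) :: -4]; E={z↦7}; C=[AP]; D=[([2], ∅, [PRIM2(add)])]⟩
step 24: ⟨S=∅; E={w↦-4, z↦7}; C=[7]; D=[(∅, {z↦7}, ∅) :: ([2], ∅, [PRIM2(add)])]⟩
step 25: ⟨S=[7]; E={w↦-4, z↦7}; C=∅; D=[(∅, {z↦7}, ∅) :: ([2], ∅, [PRIM2(add)])]⟩
step 26: ⟨S=[7]; E={z↦7}; C=∅; D=[([2], ∅, [PRIM2(add)])]⟩
step 27: ⟨S=[7 :: 2]; E=∅; C=[PRIM2(add)]; D=∅⟩
step 28: ⟨S=[9]; E=∅; C=∅; D=∅⟩
→ final value 9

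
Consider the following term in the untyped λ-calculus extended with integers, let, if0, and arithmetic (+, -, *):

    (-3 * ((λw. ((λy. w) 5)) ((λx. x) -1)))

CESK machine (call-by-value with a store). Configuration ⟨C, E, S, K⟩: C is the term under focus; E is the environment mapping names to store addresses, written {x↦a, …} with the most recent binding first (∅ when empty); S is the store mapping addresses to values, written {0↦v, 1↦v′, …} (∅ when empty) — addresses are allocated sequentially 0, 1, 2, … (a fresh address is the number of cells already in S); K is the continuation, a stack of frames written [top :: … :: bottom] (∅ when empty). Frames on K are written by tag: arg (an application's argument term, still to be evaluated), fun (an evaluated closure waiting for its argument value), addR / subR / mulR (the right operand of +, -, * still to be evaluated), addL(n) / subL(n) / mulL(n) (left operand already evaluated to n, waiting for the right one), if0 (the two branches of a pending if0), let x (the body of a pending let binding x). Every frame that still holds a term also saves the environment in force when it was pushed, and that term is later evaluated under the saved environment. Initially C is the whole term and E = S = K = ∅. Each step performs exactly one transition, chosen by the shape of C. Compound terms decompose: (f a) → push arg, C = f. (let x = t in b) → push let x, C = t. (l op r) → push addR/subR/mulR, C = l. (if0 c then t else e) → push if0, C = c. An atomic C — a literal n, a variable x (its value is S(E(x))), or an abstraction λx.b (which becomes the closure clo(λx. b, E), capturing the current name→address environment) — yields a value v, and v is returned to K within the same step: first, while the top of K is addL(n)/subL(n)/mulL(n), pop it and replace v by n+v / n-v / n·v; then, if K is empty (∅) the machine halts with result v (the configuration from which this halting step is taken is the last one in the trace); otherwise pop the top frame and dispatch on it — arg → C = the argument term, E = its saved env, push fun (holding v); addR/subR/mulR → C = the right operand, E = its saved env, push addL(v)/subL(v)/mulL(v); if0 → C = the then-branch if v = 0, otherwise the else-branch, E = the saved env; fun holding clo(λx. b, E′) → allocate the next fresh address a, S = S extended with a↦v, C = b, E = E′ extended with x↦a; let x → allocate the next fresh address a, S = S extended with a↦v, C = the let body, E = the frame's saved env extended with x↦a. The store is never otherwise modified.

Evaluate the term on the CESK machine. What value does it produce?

Answer: 3

Machine steps:
0. ⟨C=(-3 * ((λw. ((λy. w) 5)) ((λx. x) -1))); E=∅; S=∅; K=∅⟩
1. ⟨C=-3; E=∅; S=∅; K=[mulR]⟩
2. ⟨C=((λw. ((λy. w) 5)) ((λx. x) -1)); E=∅; S=∅; K=[mulL(-3)]⟩
3. ⟨C=(λw. ((λy. w) 5)); E=∅; S=∅; K=[arg :: mulL(-3)]⟩
4. ⟨C=((λx. x) -1); E=∅; S=∅; K=[fun :: mulL(-3)]⟩
5. ⟨C=(λx. x); E=∅; S=∅; K=[arg :: fun :: mulL(-3)]⟩
6. ⟨C=-1; E=∅; S=∅; K=[fun :: fun :: mulL(-3)]⟩
7. ⟨C=x; E={x↦0}; S={0↦-1}; K=[fun :: mulL(-3)]⟩
8. ⟨C=((λy. w) 5); E={w↦1}; S={0↦-1, 1↦-1}; K=[mulL(-3)]⟩
9. ⟨C=(λy. w); E={w↦1}; S={0↦-1, 1↦-1}; K=[arg :: mulL(-3)]⟩
10. ⟨C=5; E={w↦1}; S={0↦-1, 1↦-1}; K=[fun :: mulL(-3)]⟩
11. ⟨C=w; E={y↦2, w↦1}; S={0↦-1, 1↦-1, 2↦5}; K=[mulL(-3)]⟩
→ final value 3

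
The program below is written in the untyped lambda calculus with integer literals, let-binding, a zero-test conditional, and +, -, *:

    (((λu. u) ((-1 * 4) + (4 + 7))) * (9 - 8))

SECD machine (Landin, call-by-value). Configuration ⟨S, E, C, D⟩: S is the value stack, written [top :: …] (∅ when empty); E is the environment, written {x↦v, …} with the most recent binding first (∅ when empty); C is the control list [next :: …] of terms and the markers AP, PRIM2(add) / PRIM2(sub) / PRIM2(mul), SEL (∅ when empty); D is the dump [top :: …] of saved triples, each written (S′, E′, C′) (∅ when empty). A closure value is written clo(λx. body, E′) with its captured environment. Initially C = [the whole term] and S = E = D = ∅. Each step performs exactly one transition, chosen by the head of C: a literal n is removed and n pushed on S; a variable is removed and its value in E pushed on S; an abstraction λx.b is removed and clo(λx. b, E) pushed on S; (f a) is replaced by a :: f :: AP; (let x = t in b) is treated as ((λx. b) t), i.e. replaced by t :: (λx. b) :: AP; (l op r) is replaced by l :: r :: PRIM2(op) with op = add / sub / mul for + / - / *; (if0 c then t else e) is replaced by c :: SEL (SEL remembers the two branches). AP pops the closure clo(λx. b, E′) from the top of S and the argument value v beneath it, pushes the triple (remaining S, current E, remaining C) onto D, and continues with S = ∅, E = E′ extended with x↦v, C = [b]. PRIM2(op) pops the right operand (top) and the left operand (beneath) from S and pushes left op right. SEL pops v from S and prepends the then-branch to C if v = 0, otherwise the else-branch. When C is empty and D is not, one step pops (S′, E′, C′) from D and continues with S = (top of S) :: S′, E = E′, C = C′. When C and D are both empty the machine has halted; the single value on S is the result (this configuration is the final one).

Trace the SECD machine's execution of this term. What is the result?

Answer: 7

Derivation:
[0] [S=∅ | E=∅ | C=[(((λu. u) ((-1 * 4) + (4 + 7))) * (9 - 8))] | D=∅]
[1] [S=∅ | E=∅ | C=[((λu. u) ((-1 * 4) + (4 + 7))) :: (9 - 8) :: PRIM2(mul)] | D=∅]
[2] [S=∅ | E=∅ | C=[((-1 * 4) + (4 + 7)) :: (λu. u) :: AP :: (9 - 8) :: PRIM2(mul)] | D=∅]
[3] [S=∅ | E=∅ | C=[(-1 * 4) :: (4 + 7) :: PRIM2(add) :: (λu. u) :: AP :: (9 - 8) :: PRIM2(mul)] | D=∅]
[4] [S=∅ | E=∅ | C=[-1 :: 4 :: PRIM2(mul) :: (4 + 7) :: PRIM2(add) :: (λu. u) :: AP :: (9 - 8) :: PRIM2(mul)] | D=∅]
[5] [S=[-1] | E=∅ | C=[4 :: PRIM2(mul) :: (4 + 7) :: PRIM2(add) :: (λu. u) :: AP :: (9 - 8) :: PRIM2(mul)] | D=∅]
[6] [S=[4 :: -1] | E=∅ | C=[PRIM2(mul) :: (4 + 7) :: PRIM2(add) :: (λu. u) :: AP :: (9 - 8) :: PRIM2(mul)] | D=∅]
[7] [S=[-4] | E=∅ | C=[(4 + 7) :: PRIM2(add) :: (λu. u) :: AP :: (9 - 8) :: PRIM2(mul)] | D=∅]
[8] [S=[-4] | E=∅ | C=[4 :: 7 :: PRIM2(add) :: PRIM2(add) :: (λu. u) :: AP :: (9 - 8) :: PRIM2(mul)] | D=∅]
[9] [S=[4 :: -4] | E=∅ | C=[7 :: PRIM2(add) :: PRIM2(add) :: (λu. u) :: AP :: (9 - 8) :: PRIM2(mul)] | D=∅]
[10] [S=[7 :: 4 :: -4] | E=∅ | C=[PRIM2(add) :: PRIM2(add) :: (λu. u) :: AP :: (9 - 8) :: PRIM2(mul)] | D=∅]
[11] [S=[11 :: -4] | E=∅ | C=[PRIM2(add) :: (λu. u) :: AP :: (9 - 8) :: PRIM2(mul)] | D=∅]
[12] [S=[7] | E=∅ | C=[(λu. u) :: AP :: (9 - 8) :: PRIM2(mul)] | D=∅]
[13] [S=[clo(λu. u, ∅) :: 7] | E=∅ | C=[AP :: (9 - 8) :: PRIM2(mul)] | D=∅]
[14] [S=∅ | E={u↦7} | C=[u] | D=[(∅, ∅, [(9 - 8) :: PRIM2(mul)])]]
[15] [S=[7] | E={u↦7} | C=∅ | D=[(∅, ∅, [(9 - 8) :: PRIM2(mul)])]]
[16] [S=[7] | E=∅ | C=[(9 - 8) :: PRIM2(mul)] | D=∅]
[17] [S=[7] | E=∅ | C=[9 :: 8 :: PRIM2(sub) :: PRIM2(mul)] | D=∅]
[18] [S=[9 :: 7] | E=∅ | C=[8 :: PRIM2(sub) :: PRIM2(mul)] | D=∅]
[19] [S=[8 :: 9 :: 7] | E=∅ | C=[PRIM2(sub) :: PRIM2(mul)] | D=∅]
[20] [S=[1 :: 7] | E=∅ | C=[PRIM2(mul)] | D=∅]
[21] [S=[7] | E=∅ | C=∅ | D=∅]
→ final value 7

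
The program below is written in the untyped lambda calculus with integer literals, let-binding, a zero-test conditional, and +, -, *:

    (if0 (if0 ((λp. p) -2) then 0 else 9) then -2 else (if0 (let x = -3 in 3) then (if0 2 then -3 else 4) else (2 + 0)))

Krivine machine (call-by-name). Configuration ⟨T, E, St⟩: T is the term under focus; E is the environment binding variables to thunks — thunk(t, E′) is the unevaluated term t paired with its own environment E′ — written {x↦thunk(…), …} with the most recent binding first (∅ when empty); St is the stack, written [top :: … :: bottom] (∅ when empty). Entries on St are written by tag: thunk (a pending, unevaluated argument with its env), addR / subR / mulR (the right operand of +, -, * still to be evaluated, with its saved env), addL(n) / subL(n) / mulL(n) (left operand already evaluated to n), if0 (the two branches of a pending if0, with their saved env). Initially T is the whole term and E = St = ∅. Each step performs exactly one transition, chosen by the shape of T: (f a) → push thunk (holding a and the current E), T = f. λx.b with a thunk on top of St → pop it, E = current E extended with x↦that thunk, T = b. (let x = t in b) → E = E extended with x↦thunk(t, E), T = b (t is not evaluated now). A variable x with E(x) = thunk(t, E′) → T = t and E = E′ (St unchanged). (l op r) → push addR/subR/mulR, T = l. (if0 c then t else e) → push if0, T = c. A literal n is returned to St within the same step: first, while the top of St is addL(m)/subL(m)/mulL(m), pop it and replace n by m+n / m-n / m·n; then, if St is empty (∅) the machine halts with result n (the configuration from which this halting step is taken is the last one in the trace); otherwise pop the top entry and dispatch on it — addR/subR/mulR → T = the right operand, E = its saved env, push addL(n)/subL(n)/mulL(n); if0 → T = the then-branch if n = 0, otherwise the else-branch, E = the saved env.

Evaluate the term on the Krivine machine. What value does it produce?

step 0: <T=(if0 (if0 ((λp. p) -2) then 0 else 9) then -2 else (if0 (let x = -3 in 3) then (if0 2 then -3 else 4) else (2 + 0))), E=∅, St=∅>
step 1: <T=(if0 ((λp. p) -2) then 0 else 9), E=∅, St=[if0]>
step 2: <T=((λp. p) -2), E=∅, St=[if0 :: if0]>
step 3: <T=(λp. p), E=∅, St=[thunk :: if0 :: if0]>
step 4: <T=p, E={p↦thunk(-2, ∅)}, St=[if0 :: if0]>
step 5: <T=-2, E=∅, St=[if0 :: if0]>
step 6: <T=9, E=∅, St=[if0]>
step 7: <T=(if0 (let x = -3 in 3) then (if0 2 then -3 else 4) else (2 + 0)), E=∅, St=∅>
step 8: <T=(let x = -3 in 3), E=∅, St=[if0]>
step 9: <T=3, E={x↦thunk(-3, ∅)}, St=[if0]>
step 10: <T=(2 + 0), E=∅, St=∅>
step 11: <T=2, E=∅, St=[addR]>
step 12: <T=0, E=∅, St=[addL(2)]>
→ final value 2

Answer: 2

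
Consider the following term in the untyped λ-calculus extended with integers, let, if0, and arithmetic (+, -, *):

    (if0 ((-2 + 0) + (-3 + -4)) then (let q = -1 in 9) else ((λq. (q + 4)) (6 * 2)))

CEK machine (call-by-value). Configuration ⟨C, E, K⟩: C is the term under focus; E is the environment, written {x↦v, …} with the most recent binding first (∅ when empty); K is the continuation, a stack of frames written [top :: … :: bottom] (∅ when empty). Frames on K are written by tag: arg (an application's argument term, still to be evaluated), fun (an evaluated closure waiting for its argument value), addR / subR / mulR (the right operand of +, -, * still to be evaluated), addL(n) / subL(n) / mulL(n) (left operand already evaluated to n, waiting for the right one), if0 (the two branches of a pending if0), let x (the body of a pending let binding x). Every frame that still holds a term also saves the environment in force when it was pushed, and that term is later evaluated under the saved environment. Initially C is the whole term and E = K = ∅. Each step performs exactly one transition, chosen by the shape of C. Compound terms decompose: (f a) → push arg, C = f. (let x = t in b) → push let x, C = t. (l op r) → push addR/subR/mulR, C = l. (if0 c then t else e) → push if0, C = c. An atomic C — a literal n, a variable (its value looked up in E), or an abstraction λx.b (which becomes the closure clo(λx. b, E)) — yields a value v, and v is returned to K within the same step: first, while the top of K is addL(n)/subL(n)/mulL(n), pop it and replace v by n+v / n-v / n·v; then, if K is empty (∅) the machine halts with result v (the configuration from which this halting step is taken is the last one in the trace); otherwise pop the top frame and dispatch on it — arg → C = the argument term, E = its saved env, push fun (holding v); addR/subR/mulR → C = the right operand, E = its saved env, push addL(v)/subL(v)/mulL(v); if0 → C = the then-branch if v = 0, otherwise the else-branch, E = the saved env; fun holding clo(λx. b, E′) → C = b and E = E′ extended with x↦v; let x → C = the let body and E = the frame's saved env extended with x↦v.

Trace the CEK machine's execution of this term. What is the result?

Answer: 16

Execution trace:
t=0: [C=(if0 ((-2 + 0) + (-3 + -4)) then (let q = -1 in 9) else ((λq. (q + 4)) (6 * 2))) | E=∅ | K=∅]
t=1: [C=((-2 + 0) + (-3 + -4)) | E=∅ | K=[if0]]
t=2: [C=(-2 + 0) | E=∅ | K=[addR :: if0]]
t=3: [C=-2 | E=∅ | K=[addR :: addR :: if0]]
t=4: [C=0 | E=∅ | K=[addL(-2) :: addR :: if0]]
t=5: [C=(-3 + -4) | E=∅ | K=[addL(-2) :: if0]]
t=6: [C=-3 | E=∅ | K=[addR :: addL(-2) :: if0]]
t=7: [C=-4 | E=∅ | K=[addL(-3) :: addL(-2) :: if0]]
t=8: [C=((λq. (q + 4)) (6 * 2)) | E=∅ | K=∅]
t=9: [C=(λq. (q + 4)) | E=∅ | K=[arg]]
t=10: [C=(6 * 2) | E=∅ | K=[fun]]
t=11: [C=6 | E=∅ | K=[mulR :: fun]]
t=12: [C=2 | E=∅ | K=[mulL(6) :: fun]]
t=13: [C=(q + 4) | E={q↦12} | K=∅]
t=14: [C=q | E={q↦12} | K=[addR]]
t=15: [C=4 | E={q↦12} | K=[addL(12)]]
→ final value 16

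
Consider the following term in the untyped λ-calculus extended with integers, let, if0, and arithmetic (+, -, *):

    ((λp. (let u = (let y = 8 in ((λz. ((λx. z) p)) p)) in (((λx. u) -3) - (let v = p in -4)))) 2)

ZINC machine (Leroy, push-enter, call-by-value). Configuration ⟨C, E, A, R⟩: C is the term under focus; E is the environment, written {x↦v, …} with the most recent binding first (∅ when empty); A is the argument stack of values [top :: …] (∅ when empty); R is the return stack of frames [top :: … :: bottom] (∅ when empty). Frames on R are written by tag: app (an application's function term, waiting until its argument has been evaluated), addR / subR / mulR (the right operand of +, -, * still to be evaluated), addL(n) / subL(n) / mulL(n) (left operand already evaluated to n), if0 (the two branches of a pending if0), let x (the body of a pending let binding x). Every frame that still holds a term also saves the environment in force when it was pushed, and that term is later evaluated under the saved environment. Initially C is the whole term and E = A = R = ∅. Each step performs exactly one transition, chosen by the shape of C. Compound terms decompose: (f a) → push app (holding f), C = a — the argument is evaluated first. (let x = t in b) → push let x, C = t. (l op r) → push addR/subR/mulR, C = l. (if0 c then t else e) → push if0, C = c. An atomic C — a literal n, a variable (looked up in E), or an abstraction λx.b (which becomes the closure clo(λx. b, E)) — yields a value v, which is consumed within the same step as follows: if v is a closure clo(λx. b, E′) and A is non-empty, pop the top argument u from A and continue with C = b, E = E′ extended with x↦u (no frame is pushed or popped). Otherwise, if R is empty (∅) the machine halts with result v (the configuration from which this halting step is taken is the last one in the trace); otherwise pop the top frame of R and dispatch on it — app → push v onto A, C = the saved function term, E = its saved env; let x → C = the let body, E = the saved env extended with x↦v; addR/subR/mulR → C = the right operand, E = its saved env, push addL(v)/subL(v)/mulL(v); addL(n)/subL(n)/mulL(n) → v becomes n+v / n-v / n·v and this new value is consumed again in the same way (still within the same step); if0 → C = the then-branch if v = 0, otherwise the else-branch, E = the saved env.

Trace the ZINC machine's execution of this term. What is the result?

step 0: <C=((λp. (let u = (let y = 8 in ((λz. ((λx. z) p)) p)) in (((λx. u) -3) - (let v = p in -4)))) 2), E=∅, A=∅, R=∅>
step 1: <C=2, E=∅, A=∅, R=[app]>
step 2: <C=(λp. (let u = (let y = 8 in ((λz. ((λx. z) p)) p)) in (((λx. u) -3) - (let v = p in -4)))), E=∅, A=[2], R=∅>
step 3: <C=(let u = (let y = 8 in ((λz. ((λx. z) p)) p)) in (((λx. u) -3) - (let v = p in -4))), E={p↦2}, A=∅, R=∅>
step 4: <C=(let y = 8 in ((λz. ((λx. z) p)) p)), E={p↦2}, A=∅, R=[let u]>
step 5: <C=8, E={p↦2}, A=∅, R=[let y :: let u]>
step 6: <C=((λz. ((λx. z) p)) p), E={y↦8, p↦2}, A=∅, R=[let u]>
step 7: <C=p, E={y↦8, p↦2}, A=∅, R=[app :: let u]>
step 8: <C=(λz. ((λx. z) p)), E={y↦8, p↦2}, A=[2], R=[let u]>
step 9: <C=((λx. z) p), E={z↦2, y↦8, p↦2}, A=∅, R=[let u]>
step 10: <C=p, E={z↦2, y↦8, p↦2}, A=∅, R=[app :: let u]>
step 11: <C=(λx. z), E={z↦2, y↦8, p↦2}, A=[2], R=[let u]>
step 12: <C=z, E={x↦2, z↦2, y↦8, p↦2}, A=∅, R=[let u]>
step 13: <C=(((λx. u) -3) - (let v = p in -4)), E={u↦2, p↦2}, A=∅, R=∅>
step 14: <C=((λx. u) -3), E={u↦2, p↦2}, A=∅, R=[subR]>
step 15: <C=-3, E={u↦2, p↦2}, A=∅, R=[app :: subR]>
step 16: <C=(λx. u), E={u↦2, p↦2}, A=[-3], R=[subR]>
step 17: <C=u, E={x↦-3, u↦2, p↦2}, A=∅, R=[subR]>
step 18: <C=(let v = p in -4), E={u↦2, p↦2}, A=∅, R=[subL(2)]>
step 19: <C=p, E={u↦2, p↦2}, A=∅, R=[let v :: subL(2)]>
step 20: <C=-4, E={v↦2, u↦2, p↦2}, A=∅, R=[subL(2)]>
→ final value 6

Answer: 6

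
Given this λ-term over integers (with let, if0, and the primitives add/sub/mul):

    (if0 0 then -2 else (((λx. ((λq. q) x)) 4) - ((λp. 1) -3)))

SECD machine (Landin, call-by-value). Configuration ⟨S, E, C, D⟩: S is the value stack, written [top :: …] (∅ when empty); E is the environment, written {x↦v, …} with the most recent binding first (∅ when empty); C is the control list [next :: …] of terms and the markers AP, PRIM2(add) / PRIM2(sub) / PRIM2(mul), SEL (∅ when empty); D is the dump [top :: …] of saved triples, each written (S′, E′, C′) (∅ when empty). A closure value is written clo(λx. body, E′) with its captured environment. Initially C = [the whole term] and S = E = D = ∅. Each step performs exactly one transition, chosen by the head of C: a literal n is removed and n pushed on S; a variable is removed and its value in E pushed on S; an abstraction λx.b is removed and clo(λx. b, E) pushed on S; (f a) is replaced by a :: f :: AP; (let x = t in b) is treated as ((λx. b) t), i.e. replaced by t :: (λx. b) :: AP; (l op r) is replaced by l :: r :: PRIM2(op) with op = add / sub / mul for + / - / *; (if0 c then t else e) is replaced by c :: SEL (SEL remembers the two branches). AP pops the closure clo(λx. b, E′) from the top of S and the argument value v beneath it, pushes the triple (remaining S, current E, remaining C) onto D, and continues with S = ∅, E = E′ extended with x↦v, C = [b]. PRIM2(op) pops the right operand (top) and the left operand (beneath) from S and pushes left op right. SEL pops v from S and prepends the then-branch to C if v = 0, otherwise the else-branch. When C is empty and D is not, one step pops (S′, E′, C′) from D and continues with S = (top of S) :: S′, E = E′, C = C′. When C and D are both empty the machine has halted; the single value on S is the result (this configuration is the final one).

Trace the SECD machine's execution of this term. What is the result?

Answer: -2

Execution trace:
0. [S=∅ | E=∅ | C=[(if0 0 then -2 else (((λx. ((λq. q) x)) 4) - ((λp. 1) -3)))] | D=∅]
1. [S=∅ | E=∅ | C=[0 :: SEL] | D=∅]
2. [S=[0] | E=∅ | C=[SEL] | D=∅]
3. [S=∅ | E=∅ | C=[-2] | D=∅]
4. [S=[-2] | E=∅ | C=∅ | D=∅]
→ final value -2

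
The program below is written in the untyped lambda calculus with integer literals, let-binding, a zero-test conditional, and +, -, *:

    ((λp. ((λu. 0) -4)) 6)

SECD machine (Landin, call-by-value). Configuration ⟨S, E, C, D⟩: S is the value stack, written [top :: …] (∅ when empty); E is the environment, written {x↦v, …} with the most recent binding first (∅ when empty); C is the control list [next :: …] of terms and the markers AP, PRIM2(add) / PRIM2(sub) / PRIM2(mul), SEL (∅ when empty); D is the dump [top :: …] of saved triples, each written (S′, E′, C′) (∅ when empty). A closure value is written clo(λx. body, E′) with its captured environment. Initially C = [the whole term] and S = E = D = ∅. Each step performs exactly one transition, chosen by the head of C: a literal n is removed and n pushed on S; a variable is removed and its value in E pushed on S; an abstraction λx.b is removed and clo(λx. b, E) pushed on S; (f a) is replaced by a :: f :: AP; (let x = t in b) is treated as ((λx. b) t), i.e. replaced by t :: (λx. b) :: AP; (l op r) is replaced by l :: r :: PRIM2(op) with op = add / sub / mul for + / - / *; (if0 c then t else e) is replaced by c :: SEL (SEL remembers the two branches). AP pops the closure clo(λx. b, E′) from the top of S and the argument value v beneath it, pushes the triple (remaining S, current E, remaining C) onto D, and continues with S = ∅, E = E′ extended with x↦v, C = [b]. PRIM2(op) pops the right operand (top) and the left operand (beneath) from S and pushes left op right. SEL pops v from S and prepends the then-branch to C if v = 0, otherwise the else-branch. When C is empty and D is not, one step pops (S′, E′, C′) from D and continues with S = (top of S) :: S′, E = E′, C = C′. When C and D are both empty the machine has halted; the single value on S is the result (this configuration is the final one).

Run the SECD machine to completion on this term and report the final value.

Answer: 0

Derivation:
t=0: ⟨S=∅; E=∅; C=[((λp. ((λu. 0) -4)) 6)]; D=∅⟩
t=1: ⟨S=∅; E=∅; C=[6 :: (λp. ((λu. 0) -4)) :: AP]; D=∅⟩
t=2: ⟨S=[6]; E=∅; C=[(λp. ((λu. 0) -4)) :: AP]; D=∅⟩
t=3: ⟨S=[clo(λp. ((λu. 0) -4), ∅) :: 6]; E=∅; C=[AP]; D=∅⟩
t=4: ⟨S=∅; E={p↦6}; C=[((λu. 0) -4)]; D=[(∅, ∅, ∅)]⟩
t=5: ⟨S=∅; E={p↦6}; C=[-4 :: (λu. 0) :: AP]; D=[(∅, ∅, ∅)]⟩
t=6: ⟨S=[-4]; E={p↦6}; C=[(λu. 0) :: AP]; D=[(∅, ∅, ∅)]⟩
t=7: ⟨S=[clo(λu. 0, {p↦6}) :: -4]; E={p↦6}; C=[AP]; D=[(∅, ∅, ∅)]⟩
t=8: ⟨S=∅; E={u↦-4, p↦6}; C=[0]; D=[(∅, {p↦6}, ∅) :: (∅, ∅, ∅)]⟩
t=9: ⟨S=[0]; E={u↦-4, p↦6}; C=∅; D=[(∅, {p↦6}, ∅) :: (∅, ∅, ∅)]⟩
t=10: ⟨S=[0]; E={p↦6}; C=∅; D=[(∅, ∅, ∅)]⟩
t=11: ⟨S=[0]; E=∅; C=∅; D=∅⟩
→ final value 0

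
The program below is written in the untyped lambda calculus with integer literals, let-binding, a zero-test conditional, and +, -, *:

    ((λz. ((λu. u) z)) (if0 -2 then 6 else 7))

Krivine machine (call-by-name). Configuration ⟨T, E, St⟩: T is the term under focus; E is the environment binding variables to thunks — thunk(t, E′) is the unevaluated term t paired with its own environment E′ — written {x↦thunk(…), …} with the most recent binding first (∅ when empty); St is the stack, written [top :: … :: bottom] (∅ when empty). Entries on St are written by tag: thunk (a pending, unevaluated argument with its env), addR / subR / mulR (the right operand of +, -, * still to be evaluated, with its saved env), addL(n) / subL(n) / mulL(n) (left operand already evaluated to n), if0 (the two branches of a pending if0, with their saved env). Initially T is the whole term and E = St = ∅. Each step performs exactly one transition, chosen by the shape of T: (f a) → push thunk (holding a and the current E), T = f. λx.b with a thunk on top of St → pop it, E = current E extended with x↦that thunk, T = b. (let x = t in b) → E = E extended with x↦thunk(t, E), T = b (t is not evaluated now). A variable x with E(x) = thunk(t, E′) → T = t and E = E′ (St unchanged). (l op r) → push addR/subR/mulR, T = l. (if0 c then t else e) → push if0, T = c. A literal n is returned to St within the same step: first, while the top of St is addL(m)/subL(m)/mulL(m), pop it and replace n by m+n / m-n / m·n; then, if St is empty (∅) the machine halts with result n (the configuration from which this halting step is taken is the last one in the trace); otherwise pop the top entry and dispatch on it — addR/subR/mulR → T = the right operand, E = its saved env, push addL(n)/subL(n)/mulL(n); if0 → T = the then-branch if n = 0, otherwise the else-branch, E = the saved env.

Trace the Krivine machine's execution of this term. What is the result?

0. [T=((λz. ((λu. u) z)) (if0 -2 then 6 else 7)) | E=∅ | St=∅]
1. [T=(λz. ((λu. u) z)) | E=∅ | St=[thunk]]
2. [T=((λu. u) z) | E={z↦thunk((if0 -2 then 6 else 7), ∅)} | St=∅]
3. [T=(λu. u) | E={z↦thunk((if0 -2 then 6 else 7), ∅)} | St=[thunk]]
4. [T=u | E={u↦thunk(z, {z↦thunk((if0 -2 then 6 else 7), ∅)}), z↦thunk((if0 -2 then 6 else 7), ∅)} | St=∅]
5. [T=z | E={z↦thunk((if0 -2 then 6 else 7), ∅)} | St=∅]
6. [T=(if0 -2 then 6 else 7) | E=∅ | St=∅]
7. [T=-2 | E=∅ | St=[if0]]
8. [T=7 | E=∅ | St=∅]
→ final value 7

Answer: 7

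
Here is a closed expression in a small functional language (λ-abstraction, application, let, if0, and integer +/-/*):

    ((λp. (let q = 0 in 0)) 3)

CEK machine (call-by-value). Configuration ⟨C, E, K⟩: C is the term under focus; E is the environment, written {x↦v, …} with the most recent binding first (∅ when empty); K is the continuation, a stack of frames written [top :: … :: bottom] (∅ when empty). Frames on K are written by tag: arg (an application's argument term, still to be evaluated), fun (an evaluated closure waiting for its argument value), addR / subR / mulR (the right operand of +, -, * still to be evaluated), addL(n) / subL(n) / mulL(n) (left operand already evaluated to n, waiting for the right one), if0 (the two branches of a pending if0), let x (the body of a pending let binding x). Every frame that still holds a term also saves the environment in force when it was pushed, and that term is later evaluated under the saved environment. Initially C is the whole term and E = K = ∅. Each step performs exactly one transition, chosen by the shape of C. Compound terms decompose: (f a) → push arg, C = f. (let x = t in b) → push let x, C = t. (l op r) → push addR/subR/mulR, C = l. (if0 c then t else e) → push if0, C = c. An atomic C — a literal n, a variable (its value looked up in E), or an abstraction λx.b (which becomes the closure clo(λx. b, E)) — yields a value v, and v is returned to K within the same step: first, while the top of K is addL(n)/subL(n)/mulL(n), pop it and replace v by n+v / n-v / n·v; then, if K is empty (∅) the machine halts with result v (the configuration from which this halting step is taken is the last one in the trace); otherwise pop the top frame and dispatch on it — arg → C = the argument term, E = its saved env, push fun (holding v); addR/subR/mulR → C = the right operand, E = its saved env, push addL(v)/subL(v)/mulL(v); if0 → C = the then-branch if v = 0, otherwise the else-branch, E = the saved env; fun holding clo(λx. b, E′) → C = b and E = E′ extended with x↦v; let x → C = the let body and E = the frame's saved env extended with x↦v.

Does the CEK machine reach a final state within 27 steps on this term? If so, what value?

Answer: 0

Execution trace:
[0] <C=((λp. (let q = 0 in 0)) 3), E=∅, K=∅>
[1] <C=(λp. (let q = 0 in 0)), E=∅, K=[arg]>
[2] <C=3, E=∅, K=[fun]>
[3] <C=(let q = 0 in 0), E={p↦3}, K=∅>
[4] <C=0, E={p↦3}, K=[let q]>
[5] <C=0, E={q↦0, p↦3}, K=∅>
→ final value 0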